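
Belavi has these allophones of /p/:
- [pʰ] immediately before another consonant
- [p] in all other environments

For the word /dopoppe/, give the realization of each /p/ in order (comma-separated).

[p], [pʰ], [p]

Occurrence 1 (position 3): no conditioning environment matches → elsewhere allophone [p].
Occurrence 2 (position 5): immediately before another consonant → [pʰ].
Occurrence 3 (position 6): no conditioning environment matches → elsewhere allophone [p].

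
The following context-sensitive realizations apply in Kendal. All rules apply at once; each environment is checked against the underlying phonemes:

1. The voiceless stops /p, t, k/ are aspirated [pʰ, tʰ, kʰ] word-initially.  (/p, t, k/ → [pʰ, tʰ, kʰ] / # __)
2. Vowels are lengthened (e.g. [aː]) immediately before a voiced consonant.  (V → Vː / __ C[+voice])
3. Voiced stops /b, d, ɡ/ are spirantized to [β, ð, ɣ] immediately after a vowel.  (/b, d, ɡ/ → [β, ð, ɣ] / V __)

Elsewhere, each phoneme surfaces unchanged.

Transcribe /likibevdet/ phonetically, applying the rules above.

/l/ (word-initial) is unaffected → [l].
/i/ — between /l/ and /k/; rule 2 does not apply here → [i].
/k/ — between /i/ and /i/; rule 1 does not apply here → [k].
/i/ meets the environment for rule 2 (before a voiced consonant) → [iː].
/b/ meets the environment for rule 3 (immediately after a vowel) → [β].
/e/ — between /b/ and /v/, before a voiced consonant — surfaces as [eː] (rule 2).
/v/ — not in any rule's target class → [v].
/d/ (between /v/ and /e/) fails the environment for rule 3, so it stays [d].
/e/ (between /d/ and /t/) fails the environment for rule 2, so it stays [e].
/t/ — word-final; rule 1 does not apply here → [t].

[likiːβeːvdet]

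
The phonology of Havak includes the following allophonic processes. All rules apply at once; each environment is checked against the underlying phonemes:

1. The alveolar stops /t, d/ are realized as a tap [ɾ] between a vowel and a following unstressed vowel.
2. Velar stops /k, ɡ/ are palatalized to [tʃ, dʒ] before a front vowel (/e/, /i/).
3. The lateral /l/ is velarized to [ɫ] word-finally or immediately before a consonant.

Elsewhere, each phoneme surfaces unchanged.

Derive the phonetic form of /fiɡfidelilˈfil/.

/f/ — not in any rule's target class → [f].
/i/ — not in any rule's target class → [i].
/ɡ/ (between /i/ and /f/) is in the target of rule 2 but the environment (before a front vowel) is not met → [ɡ].
/f/ stays [f].
/i/ (between /f/ and /d/) is unaffected → [i].
Rule 1 applies to /d/ (between /i/ and /e/: between a vowel and a following unstressed vowel) → [ɾ].
/e/ (between /d/ and /l/): no rule targets it → [e].
/l/ (between /e/ and /i/) is in the target of rule 3 but the environment (word-finally or immediately before a consonant) is not met → [l].
/i/ (between /l/ and /l/) is unaffected → [i].
/l/ — between /i/ and /f/, word-finally or immediately before a consonant — surfaces as [ɫ] (rule 3).
/f/ (between /l/ and /i/): no rule targets it → [f].
/i/ stays [i].
/l/ — word-final, word-finally or immediately before a consonant — surfaces as [ɫ] (rule 3).

[fiɡfiɾeliɫˈfiɫ]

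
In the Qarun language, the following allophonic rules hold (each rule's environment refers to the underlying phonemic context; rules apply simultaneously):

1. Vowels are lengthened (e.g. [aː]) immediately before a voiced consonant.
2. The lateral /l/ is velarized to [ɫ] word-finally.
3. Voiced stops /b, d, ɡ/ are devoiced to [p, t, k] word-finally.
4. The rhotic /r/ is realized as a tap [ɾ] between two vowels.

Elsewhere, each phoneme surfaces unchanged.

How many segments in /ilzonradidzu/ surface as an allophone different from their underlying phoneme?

Segments that undergo a rule: /i/ → [iː] (rule 1); /o/ → [oː] (rule 1); /a/ → [aː] (rule 1); /i/ → [iː] (rule 1).
All other segments surface unchanged.

4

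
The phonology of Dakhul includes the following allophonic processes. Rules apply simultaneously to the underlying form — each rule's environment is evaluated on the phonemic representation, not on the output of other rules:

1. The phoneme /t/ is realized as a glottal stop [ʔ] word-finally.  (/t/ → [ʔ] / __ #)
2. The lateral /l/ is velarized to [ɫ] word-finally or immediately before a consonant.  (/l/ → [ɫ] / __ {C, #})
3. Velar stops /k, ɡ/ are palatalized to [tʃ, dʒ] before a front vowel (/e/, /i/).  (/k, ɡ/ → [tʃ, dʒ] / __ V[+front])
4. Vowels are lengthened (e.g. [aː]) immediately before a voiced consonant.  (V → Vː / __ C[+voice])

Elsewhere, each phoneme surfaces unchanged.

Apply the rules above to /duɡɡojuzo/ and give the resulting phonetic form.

[duːɡɡoːjuːzo]

/d/ stays [d].
/u/ (between /d/ and /ɡ/): before a voiced consonant, so rule 4 applies → [uː].
/ɡ/ (between /u/ and /ɡ/) is in the target of rule 3 but the environment (before a front vowel) is not met → [ɡ].
/ɡ/ (between /ɡ/ and /o/) fails the environment for rule 3, so it stays [ɡ].
/o/ meets the environment for rule 4 (before a voiced consonant) → [oː].
/j/ stays [j].
/u/ — between /j/ and /z/, before a voiced consonant — surfaces as [uː] (rule 4).
/z/ (between /u/ and /o/) is unaffected → [z].
/o/ — word-final; rule 4 does not apply here → [o].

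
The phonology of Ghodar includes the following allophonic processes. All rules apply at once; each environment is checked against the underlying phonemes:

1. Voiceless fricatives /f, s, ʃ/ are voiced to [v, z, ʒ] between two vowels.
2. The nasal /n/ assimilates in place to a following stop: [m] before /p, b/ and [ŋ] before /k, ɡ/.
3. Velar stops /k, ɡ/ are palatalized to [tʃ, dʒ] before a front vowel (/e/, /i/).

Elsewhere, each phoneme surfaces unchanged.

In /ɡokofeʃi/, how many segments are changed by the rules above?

2

Segments that undergo a rule: /f/ → [v] (rule 1); /ʃ/ → [ʒ] (rule 1).
All other segments surface unchanged.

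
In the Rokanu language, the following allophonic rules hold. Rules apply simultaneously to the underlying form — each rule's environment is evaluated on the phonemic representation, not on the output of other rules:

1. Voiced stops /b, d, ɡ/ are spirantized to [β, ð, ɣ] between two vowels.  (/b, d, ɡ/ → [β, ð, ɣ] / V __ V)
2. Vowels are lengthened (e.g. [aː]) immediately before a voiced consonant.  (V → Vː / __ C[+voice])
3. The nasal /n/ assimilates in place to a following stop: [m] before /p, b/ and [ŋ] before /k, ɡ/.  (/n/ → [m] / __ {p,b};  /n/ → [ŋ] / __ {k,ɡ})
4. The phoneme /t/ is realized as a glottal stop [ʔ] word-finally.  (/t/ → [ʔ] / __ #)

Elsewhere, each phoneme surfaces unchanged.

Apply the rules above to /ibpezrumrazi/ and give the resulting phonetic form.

/i/ (word-initial): before a voiced consonant, so rule 2 applies → [iː].
/b/ (between /i/ and /p/): rule 1 targets it, but not between two vowels → unchanged [b].
/p/ — not in any rule's target class → [p].
/e/ (between /p/ and /z/): before a voiced consonant, so rule 2 applies → [eː].
/z/ (between /e/ and /r/) is unaffected → [z].
/r/ — not in any rule's target class → [r].
/u/ (between /r/ and /m/): before a voiced consonant, so rule 2 applies → [uː].
/m/ (between /u/ and /r/) is unaffected → [m].
/r/ (between /m/ and /a/): no rule targets it → [r].
/a/ meets the environment for rule 2 (before a voiced consonant) → [aː].
/z/ stays [z].
/i/ (word-final): rule 2 targets it, but not before a voiced consonant → unchanged [i].

[iːbpeːzruːmraːzi]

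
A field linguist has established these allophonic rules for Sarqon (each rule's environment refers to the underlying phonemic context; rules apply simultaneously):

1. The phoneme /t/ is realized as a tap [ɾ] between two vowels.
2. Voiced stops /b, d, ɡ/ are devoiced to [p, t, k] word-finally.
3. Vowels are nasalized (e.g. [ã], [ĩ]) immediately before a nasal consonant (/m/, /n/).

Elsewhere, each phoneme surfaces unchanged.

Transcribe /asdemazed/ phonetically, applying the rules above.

/a/ (word-initial) fails the environment for rule 3, so it stays [a].
/s/ stays [s].
/d/ — between /s/ and /e/; rule 2 does not apply here → [d].
/e/ (between /d/ and /m/): before a nasal consonant, so rule 3 applies → [ẽ].
/m/ — not in any rule's target class → [m].
/a/ — between /m/ and /z/; rule 3 does not apply here → [a].
/z/ — not in any rule's target class → [z].
/e/ (between /z/ and /d/) fails the environment for rule 3, so it stays [e].
Rule 2 applies to /d/ (word-final: word-finally) → [t].

[asdẽmazet]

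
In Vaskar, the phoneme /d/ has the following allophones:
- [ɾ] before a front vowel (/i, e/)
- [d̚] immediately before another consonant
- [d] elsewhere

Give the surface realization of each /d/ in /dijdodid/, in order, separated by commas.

Occurrence 1 (position 1): before a front vowel (/i, e/) → [ɾ].
Occurrence 2 (position 4): no conditioning environment matches → elsewhere allophone [d].
Occurrence 3 (position 6): before a front vowel (/i, e/) → [ɾ].
Occurrence 4 (position 8): no conditioning environment matches → elsewhere allophone [d].

[ɾ], [d], [ɾ], [d]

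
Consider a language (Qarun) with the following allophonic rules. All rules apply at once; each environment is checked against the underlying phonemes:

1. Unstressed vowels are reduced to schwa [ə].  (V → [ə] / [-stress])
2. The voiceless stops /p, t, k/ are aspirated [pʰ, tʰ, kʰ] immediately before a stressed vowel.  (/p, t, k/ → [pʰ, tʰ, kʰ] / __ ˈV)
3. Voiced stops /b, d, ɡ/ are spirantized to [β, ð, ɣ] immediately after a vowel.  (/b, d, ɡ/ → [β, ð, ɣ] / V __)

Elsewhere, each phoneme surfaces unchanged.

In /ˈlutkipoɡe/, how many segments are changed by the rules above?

Segments that undergo a rule: /i/ → [ə] (rule 1); /o/ → [ə] (rule 1); /ɡ/ → [ɣ] (rule 3); /e/ → [ə] (rule 1).
All other segments surface unchanged.

4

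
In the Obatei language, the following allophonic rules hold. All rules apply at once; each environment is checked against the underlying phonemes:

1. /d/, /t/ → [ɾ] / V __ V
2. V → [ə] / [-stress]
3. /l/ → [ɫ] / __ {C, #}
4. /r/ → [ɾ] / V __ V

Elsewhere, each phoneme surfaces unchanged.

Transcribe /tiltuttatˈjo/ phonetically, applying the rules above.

/t/ (word-initial) is in the target of rule 1 but the environment (between two vowels) is not met → [t].
/i/ (between /t/ and /l/): in an unstressed syllable, so rule 2 applies → [ə].
/l/ (between /i/ and /t/): word-finally or immediately before a consonant, so rule 3 applies → [ɫ].
/t/ (between /l/ and /u/): rule 1 targets it, but not between two vowels → unchanged [t].
/u/ meets the environment for rule 2 (in an unstressed syllable) → [ə].
/t/ — between /u/ and /t/; rule 1 does not apply here → [t].
/t/ (between /t/ and /a/) fails the environment for rule 1, so it stays [t].
/a/ (between /t/ and /t/) occurs in an unstressed syllable → [ə] by rule 2.
/t/ (between /a/ and /j/) is in the target of rule 1 but the environment (between two vowels) is not met → [t].
/j/ stays [j].
/o/ (word-final) fails the environment for rule 2, so it stays [o].

[təɫtəttətˈjo]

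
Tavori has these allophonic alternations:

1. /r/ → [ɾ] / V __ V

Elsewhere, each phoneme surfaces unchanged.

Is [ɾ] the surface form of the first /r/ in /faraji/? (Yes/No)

/r/ (between /a/ and /a/): between two vowels, so rule 1 applies → [ɾ].
The actual realization is [ɾ], which matches [ɾ].

Yes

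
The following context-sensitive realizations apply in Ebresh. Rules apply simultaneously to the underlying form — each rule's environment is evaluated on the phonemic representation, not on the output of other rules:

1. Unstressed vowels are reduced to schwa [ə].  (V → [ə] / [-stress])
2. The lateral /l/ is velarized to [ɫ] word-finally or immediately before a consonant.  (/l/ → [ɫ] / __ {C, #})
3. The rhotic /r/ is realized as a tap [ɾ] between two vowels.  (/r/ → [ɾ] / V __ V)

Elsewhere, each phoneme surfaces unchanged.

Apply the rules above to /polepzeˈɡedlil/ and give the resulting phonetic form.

[pələpzəˈɡedləɫ]

/o/ (between /p/ and /l/) occurs in an unstressed syllable → [ə] by rule 1.
/l/ (between /o/ and /e/): rule 2 targets it, but not word-finally or immediately before a consonant → unchanged [l].
/e/ (between /l/ and /p/) occurs in an unstressed syllable → [ə] by rule 1.
/e/ meets the environment for rule 1 (in an unstressed syllable) → [ə].
/e/ (between /ɡ/ and /d/) fails the environment for rule 1, so it stays [e].
/l/ — between /d/ and /i/; rule 2 does not apply here → [l].
Rule 1 applies to /i/ (between /l/ and /l/: in an unstressed syllable) → [ə].
/l/ (word-final): word-finally or immediately before a consonant, so rule 2 applies → [ɫ].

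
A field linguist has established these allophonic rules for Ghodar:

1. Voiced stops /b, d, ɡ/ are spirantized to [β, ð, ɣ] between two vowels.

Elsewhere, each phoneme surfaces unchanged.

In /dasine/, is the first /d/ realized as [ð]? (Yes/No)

/d/ (word-initial): rule 1 targets it, but not between two vowels → unchanged [d].
The actual realization is [d], not [ð].

No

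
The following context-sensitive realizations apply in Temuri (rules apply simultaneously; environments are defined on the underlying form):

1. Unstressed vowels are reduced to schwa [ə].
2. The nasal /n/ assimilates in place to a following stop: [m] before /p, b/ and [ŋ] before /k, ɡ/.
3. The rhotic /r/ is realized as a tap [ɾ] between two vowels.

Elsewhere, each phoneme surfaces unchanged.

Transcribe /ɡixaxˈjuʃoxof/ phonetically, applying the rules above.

[ɡəxəxˈjuʃəxəf]

/i/ — between /ɡ/ and /x/, in an unstressed syllable — surfaces as [ə] (rule 1).
/a/ meets the environment for rule 1 (in an unstressed syllable) → [ə].
/u/ (between /j/ and /ʃ/) is in the target of rule 1 but the environment (in an unstressed syllable) is not met → [u].
Rule 1 applies to /o/ (between /ʃ/ and /x/: in an unstressed syllable) → [ə].
/o/ meets the environment for rule 1 (in an unstressed syllable) → [ə].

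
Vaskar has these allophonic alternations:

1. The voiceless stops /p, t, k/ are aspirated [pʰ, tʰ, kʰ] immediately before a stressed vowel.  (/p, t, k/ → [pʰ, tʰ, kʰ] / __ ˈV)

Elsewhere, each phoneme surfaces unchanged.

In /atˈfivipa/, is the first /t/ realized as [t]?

Yes

/t/ (between /a/ and /f/) is in the target of rule 1 but the environment (immediately before a stressed vowel) is not met → [t].
The actual realization is [t], which matches [t].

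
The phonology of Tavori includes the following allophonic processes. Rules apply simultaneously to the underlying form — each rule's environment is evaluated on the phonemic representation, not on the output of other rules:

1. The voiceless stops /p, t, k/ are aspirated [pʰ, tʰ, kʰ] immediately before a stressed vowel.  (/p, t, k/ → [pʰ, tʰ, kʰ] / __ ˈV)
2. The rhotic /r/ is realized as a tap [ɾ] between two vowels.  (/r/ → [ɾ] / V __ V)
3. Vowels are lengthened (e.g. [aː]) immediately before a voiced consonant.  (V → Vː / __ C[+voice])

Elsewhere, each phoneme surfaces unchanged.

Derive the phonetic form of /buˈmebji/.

/b/ (word-initial) is unaffected → [b].
/u/ meets the environment for rule 3 (before a voiced consonant) → [uː].
/m/ (between /u/ and /e/) is unaffected → [m].
/e/ meets the environment for rule 3 (before a voiced consonant) → [eː].
/b/ (between /e/ and /j/) is unaffected → [b].
/j/ stays [j].
/i/ (word-final): rule 3 targets it, but not before a voiced consonant → unchanged [i].

[buːˈmeːbji]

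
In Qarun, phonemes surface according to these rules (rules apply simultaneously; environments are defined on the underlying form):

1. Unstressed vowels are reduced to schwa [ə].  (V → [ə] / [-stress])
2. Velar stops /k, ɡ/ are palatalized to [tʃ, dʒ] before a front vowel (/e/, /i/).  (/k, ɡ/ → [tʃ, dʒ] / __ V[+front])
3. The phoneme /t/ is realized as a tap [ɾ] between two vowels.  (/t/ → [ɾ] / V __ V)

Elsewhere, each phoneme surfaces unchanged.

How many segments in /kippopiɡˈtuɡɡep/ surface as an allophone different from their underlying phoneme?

6

Segments that undergo a rule: /k/ → [tʃ] (rule 2); /i/ → [ə] (rule 1); /o/ → [ə] (rule 1); /i/ → [ə] (rule 1); /ɡ/ → [dʒ] (rule 2); /e/ → [ə] (rule 1).
All other segments surface unchanged.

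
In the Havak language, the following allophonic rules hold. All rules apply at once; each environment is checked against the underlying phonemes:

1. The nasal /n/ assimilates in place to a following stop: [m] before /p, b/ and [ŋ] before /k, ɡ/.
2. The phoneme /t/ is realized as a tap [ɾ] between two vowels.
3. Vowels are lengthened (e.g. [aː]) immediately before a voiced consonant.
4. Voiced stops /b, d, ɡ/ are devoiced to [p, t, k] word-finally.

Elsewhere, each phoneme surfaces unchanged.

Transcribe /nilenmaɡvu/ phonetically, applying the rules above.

/n/ (word-initial) is in the target of rule 1 but the environment (before a labial or velar stop) is not met → [n].
/i/ — between /n/ and /l/, before a voiced consonant — surfaces as [iː] (rule 3).
/l/ stays [l].
Rule 3 applies to /e/ (between /l/ and /n/: before a voiced consonant) → [eː].
/n/ (between /e/ and /m/) is in the target of rule 1 but the environment (before a labial or velar stop) is not met → [n].
/m/ (between /n/ and /a/) is unaffected → [m].
/a/ meets the environment for rule 3 (before a voiced consonant) → [aː].
/ɡ/ (between /a/ and /v/): rule 4 targets it, but not word-finally → unchanged [ɡ].
/v/ (between /ɡ/ and /u/) is unaffected → [v].
/u/ (word-final) fails the environment for rule 3, so it stays [u].

[niːleːnmaːɡvu]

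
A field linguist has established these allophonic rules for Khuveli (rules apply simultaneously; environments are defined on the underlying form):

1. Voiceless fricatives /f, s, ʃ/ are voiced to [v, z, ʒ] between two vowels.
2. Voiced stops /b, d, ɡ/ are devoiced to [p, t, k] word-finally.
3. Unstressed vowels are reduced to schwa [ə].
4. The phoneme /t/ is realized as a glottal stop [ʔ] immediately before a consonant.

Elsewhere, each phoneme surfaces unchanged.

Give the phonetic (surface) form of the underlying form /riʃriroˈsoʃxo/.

[rəʃrərəˈzoʃxə]

/r/ — not in any rule's target class → [r].
/i/ (between /r/ and /ʃ/): in an unstressed syllable, so rule 3 applies → [ə].
/ʃ/ (between /i/ and /r/) fails the environment for rule 1, so it stays [ʃ].
/r/ stays [r].
/i/ (between /r/ and /r/): in an unstressed syllable, so rule 3 applies → [ə].
/r/ stays [r].
Rule 3 applies to /o/ (between /r/ and /s/: in an unstressed syllable) → [ə].
/s/ (between /o/ and /o/): between two vowels, so rule 1 applies → [z].
/o/ (between /s/ and /ʃ/) is in the target of rule 3 but the environment (in an unstressed syllable) is not met → [o].
/ʃ/ (between /o/ and /x/) fails the environment for rule 1, so it stays [ʃ].
/x/ — not in any rule's target class → [x].
/o/ — word-final, in an unstressed syllable — surfaces as [ə] (rule 3).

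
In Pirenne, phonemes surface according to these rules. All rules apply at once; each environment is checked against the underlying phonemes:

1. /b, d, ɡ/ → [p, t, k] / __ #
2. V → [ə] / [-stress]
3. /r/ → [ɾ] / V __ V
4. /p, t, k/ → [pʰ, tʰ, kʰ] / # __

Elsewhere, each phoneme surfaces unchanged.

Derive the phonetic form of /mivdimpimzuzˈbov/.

[məvdəmpəmzəzˈbov]

/m/ (word-initial) is unaffected → [m].
/i/ meets the environment for rule 2 (in an unstressed syllable) → [ə].
/v/ (between /i/ and /d/): no rule targets it → [v].
/d/ (between /v/ and /i/) fails the environment for rule 1, so it stays [d].
Rule 2 applies to /i/ (between /d/ and /m/: in an unstressed syllable) → [ə].
/m/ (between /i/ and /p/): no rule targets it → [m].
/p/ — between /m/ and /i/; rule 4 does not apply here → [p].
/i/ meets the environment for rule 2 (in an unstressed syllable) → [ə].
/m/ stays [m].
/z/ stays [z].
Rule 2 applies to /u/ (between /z/ and /z/: in an unstressed syllable) → [ə].
/z/ stays [z].
/b/ (between /z/ and /o/) fails the environment for rule 1, so it stays [b].
/o/ (between /b/ and /v/) is in the target of rule 2 but the environment (in an unstressed syllable) is not met → [o].
/v/ (word-final) is unaffected → [v].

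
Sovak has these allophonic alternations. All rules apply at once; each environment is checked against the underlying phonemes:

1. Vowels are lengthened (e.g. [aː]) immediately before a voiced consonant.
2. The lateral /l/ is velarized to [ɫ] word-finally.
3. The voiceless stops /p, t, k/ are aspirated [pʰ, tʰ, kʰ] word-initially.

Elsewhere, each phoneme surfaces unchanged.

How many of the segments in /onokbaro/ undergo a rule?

2

Segments that undergo a rule: /o/ → [oː] (rule 1); /a/ → [aː] (rule 1).
All other segments surface unchanged.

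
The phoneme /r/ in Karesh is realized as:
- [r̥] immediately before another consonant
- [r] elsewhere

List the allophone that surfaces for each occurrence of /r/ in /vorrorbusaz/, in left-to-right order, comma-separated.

[r̥], [r], [r̥]

Occurrence 1 (position 3): immediately before another consonant → [r̥].
Occurrence 2 (position 4): no conditioning environment matches → elsewhere allophone [r].
Occurrence 3 (position 6): immediately before another consonant → [r̥].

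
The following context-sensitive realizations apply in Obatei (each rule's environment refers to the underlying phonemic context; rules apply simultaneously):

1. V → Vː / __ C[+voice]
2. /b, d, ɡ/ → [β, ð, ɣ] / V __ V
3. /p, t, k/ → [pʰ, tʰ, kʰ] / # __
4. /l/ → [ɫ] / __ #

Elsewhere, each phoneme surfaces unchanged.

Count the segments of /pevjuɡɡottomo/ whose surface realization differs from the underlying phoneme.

4

Segments that undergo a rule: /p/ → [pʰ] (rule 3); /e/ → [eː] (rule 1); /u/ → [uː] (rule 1); /o/ → [oː] (rule 1).
All other segments surface unchanged.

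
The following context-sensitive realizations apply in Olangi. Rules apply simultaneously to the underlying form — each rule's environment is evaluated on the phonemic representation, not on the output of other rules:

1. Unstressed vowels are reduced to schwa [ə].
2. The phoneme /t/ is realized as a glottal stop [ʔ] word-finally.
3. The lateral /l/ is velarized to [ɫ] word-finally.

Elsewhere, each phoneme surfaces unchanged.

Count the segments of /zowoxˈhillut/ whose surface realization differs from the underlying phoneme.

Segments that undergo a rule: /o/ → [ə] (rule 1); /o/ → [ə] (rule 1); /u/ → [ə] (rule 1); /t/ → [ʔ] (rule 2).
All other segments surface unchanged.

4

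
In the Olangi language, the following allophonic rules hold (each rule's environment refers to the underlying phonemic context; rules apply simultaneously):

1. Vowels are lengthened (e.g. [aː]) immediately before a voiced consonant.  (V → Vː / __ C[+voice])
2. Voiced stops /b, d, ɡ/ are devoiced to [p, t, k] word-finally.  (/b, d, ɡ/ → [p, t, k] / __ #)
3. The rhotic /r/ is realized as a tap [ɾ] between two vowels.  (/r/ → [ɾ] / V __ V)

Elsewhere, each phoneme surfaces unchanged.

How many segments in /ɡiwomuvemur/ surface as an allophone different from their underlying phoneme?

5

Segments that undergo a rule: /i/ → [iː] (rule 1); /o/ → [oː] (rule 1); /u/ → [uː] (rule 1); /e/ → [eː] (rule 1); /u/ → [uː] (rule 1).
All other segments surface unchanged.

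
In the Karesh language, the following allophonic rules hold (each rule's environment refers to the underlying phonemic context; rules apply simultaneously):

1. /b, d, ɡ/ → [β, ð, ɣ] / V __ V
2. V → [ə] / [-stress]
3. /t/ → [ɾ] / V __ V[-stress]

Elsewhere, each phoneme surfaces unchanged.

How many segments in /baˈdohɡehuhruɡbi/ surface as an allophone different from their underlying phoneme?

6

Segments that undergo a rule: /a/ → [ə] (rule 2); /d/ → [ð] (rule 1); /e/ → [ə] (rule 2); /u/ → [ə] (rule 2); /u/ → [ə] (rule 2); /i/ → [ə] (rule 2).
All other segments surface unchanged.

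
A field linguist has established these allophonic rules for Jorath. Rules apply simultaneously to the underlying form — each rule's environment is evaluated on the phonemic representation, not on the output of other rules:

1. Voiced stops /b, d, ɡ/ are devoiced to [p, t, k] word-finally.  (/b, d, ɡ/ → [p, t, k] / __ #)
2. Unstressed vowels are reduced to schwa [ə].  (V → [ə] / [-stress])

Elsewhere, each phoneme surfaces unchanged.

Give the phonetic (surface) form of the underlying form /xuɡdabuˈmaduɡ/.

[xəɡdəbəˈmadək]

/x/ stays [x].
/u/ meets the environment for rule 2 (in an unstressed syllable) → [ə].
/ɡ/ (between /u/ and /d/): rule 1 targets it, but not word-finally → unchanged [ɡ].
/d/ (between /ɡ/ and /a/): rule 1 targets it, but not word-finally → unchanged [d].
Rule 2 applies to /a/ (between /d/ and /b/: in an unstressed syllable) → [ə].
/b/ — between /a/ and /u/; rule 1 does not apply here → [b].
/u/ meets the environment for rule 2 (in an unstressed syllable) → [ə].
/m/ (between /u/ and /a/) is unaffected → [m].
/a/ (between /m/ and /d/) is in the target of rule 2 but the environment (in an unstressed syllable) is not met → [a].
/d/ (between /a/ and /u/): rule 1 targets it, but not word-finally → unchanged [d].
Rule 2 applies to /u/ (between /d/ and /ɡ/: in an unstressed syllable) → [ə].
/ɡ/ (word-final): word-finally, so rule 1 applies → [k].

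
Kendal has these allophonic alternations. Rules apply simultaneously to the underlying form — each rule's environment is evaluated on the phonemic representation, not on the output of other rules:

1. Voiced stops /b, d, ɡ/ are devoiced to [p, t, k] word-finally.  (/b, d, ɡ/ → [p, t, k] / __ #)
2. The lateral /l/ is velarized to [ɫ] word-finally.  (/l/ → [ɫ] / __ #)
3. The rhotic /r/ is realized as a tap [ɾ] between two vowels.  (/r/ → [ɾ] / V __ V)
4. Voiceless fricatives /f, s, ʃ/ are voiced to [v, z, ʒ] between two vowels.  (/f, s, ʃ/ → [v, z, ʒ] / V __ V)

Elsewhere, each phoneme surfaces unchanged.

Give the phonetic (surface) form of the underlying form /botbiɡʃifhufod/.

/b/ — word-initial; rule 1 does not apply here → [b].
/o/ — not in any rule's target class → [o].
/t/ (between /o/ and /b/) is unaffected → [t].
/b/ (between /t/ and /i/) fails the environment for rule 1, so it stays [b].
/i/ (between /b/ and /ɡ/) is unaffected → [i].
/ɡ/ (between /i/ and /ʃ/) is in the target of rule 1 but the environment (word-finally) is not met → [ɡ].
/ʃ/ (between /ɡ/ and /i/) is in the target of rule 4 but the environment (between two vowels) is not met → [ʃ].
/i/ — not in any rule's target class → [i].
/f/ — between /i/ and /h/; rule 4 does not apply here → [f].
/h/ (between /f/ and /u/) is unaffected → [h].
/u/ (between /h/ and /f/): no rule targets it → [u].
/f/ (between /u/ and /o/): between two vowels, so rule 4 applies → [v].
/o/ stays [o].
/d/ meets the environment for rule 1 (word-finally) → [t].

[botbiɡʃifhuvot]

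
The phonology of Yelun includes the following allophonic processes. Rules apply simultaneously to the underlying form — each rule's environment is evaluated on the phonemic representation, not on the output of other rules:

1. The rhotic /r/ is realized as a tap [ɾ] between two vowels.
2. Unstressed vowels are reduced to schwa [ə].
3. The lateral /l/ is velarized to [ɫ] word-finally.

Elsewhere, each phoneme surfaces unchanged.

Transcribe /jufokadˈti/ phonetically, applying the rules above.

[jəfəkədˈti]

/j/ stays [j].
/u/ (between /j/ and /f/): in an unstressed syllable, so rule 2 applies → [ə].
/f/ — not in any rule's target class → [f].
/o/ (between /f/ and /k/) occurs in an unstressed syllable → [ə] by rule 2.
/k/ stays [k].
/a/ (between /k/ and /d/): in an unstressed syllable, so rule 2 applies → [ə].
/d/ (between /a/ and /t/): no rule targets it → [d].
/t/ stays [t].
/i/ (word-final) is in the target of rule 2 but the environment (in an unstressed syllable) is not met → [i].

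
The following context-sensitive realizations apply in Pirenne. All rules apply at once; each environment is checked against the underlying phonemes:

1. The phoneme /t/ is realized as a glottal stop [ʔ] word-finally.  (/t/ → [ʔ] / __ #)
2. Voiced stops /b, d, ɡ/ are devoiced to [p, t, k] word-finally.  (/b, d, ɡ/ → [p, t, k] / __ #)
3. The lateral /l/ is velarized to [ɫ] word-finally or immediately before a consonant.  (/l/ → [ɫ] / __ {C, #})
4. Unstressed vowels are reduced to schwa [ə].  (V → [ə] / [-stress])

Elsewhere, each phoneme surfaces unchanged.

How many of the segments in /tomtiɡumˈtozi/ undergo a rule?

4

Segments that undergo a rule: /o/ → [ə] (rule 4); /i/ → [ə] (rule 4); /u/ → [ə] (rule 4); /i/ → [ə] (rule 4).
All other segments surface unchanged.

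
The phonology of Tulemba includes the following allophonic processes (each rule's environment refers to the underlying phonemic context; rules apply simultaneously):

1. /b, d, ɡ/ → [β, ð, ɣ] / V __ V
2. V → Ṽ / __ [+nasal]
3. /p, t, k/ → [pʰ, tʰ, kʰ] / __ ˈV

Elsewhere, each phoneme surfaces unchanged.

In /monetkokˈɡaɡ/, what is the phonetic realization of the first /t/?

/t/ (between /e/ and /k/): rule 3 targets it, but not immediately before a stressed vowel → unchanged [t].

[t]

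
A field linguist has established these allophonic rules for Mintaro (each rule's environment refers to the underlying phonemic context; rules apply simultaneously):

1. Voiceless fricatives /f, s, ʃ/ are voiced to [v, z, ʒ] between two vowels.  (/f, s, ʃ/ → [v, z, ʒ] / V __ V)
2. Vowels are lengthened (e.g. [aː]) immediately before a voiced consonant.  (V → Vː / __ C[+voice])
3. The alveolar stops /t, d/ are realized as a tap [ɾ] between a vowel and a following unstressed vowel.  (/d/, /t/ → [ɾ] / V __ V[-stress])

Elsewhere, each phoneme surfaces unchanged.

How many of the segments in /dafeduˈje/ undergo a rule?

Segments that undergo a rule: /f/ → [v] (rule 1); /e/ → [eː] (rule 2); /d/ → [ɾ] (rule 3); /u/ → [uː] (rule 2).
All other segments surface unchanged.

4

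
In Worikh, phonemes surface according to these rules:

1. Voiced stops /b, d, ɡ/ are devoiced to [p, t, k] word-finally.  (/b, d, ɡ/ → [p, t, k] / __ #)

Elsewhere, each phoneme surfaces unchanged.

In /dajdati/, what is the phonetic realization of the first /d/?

[d]

/d/ (word-initial) fails the environment for rule 1, so it stays [d].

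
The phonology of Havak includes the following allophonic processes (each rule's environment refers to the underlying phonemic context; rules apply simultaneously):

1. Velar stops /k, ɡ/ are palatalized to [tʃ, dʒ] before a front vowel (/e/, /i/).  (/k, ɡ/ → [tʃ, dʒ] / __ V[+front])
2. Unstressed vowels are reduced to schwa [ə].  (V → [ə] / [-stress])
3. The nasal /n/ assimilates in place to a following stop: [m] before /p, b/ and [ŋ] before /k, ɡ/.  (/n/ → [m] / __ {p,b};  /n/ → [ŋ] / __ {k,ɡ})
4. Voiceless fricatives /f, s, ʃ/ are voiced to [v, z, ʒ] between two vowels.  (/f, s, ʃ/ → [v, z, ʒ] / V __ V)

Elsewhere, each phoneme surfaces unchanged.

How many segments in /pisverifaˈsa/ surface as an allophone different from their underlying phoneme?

6

Segments that undergo a rule: /i/ → [ə] (rule 2); /e/ → [ə] (rule 2); /i/ → [ə] (rule 2); /f/ → [v] (rule 4); /a/ → [ə] (rule 2); /s/ → [z] (rule 4).
All other segments surface unchanged.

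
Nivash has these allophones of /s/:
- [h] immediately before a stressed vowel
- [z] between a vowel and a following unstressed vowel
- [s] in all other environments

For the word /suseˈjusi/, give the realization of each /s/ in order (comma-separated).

Occurrence 1 (position 1): no conditioning environment matches → elsewhere allophone [s].
Occurrence 2 (position 3): between a vowel and a following unstressed vowel → [z].
Occurrence 3 (position 7): between a vowel and a following unstressed vowel → [z].

[s], [z], [z]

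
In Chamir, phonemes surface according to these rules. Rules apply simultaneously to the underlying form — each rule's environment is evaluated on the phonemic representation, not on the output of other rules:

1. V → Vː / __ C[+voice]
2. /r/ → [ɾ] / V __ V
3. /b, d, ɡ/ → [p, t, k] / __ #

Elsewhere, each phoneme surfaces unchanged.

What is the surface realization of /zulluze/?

[zuːlluːze]

/z/ (word-initial) is unaffected → [z].
/u/ (between /z/ and /l/) occurs before a voiced consonant → [uː] by rule 1.
/l/ (between /u/ and /l/): no rule targets it → [l].
/l/ — not in any rule's target class → [l].
/u/ meets the environment for rule 1 (before a voiced consonant) → [uː].
/z/ (between /u/ and /e/): no rule targets it → [z].
/e/ (word-final): rule 1 targets it, but not before a voiced consonant → unchanged [e].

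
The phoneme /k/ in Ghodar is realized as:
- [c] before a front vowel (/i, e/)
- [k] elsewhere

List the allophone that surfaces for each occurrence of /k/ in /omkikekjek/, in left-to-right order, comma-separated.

Occurrence 1 (position 3): before a front vowel → [c].
Occurrence 2 (position 5): before a front vowel → [c].
Occurrence 3 (position 7): no conditioning environment matches → elsewhere allophone [k].
Occurrence 4 (position 10): no conditioning environment matches → elsewhere allophone [k].

[c], [c], [k], [k]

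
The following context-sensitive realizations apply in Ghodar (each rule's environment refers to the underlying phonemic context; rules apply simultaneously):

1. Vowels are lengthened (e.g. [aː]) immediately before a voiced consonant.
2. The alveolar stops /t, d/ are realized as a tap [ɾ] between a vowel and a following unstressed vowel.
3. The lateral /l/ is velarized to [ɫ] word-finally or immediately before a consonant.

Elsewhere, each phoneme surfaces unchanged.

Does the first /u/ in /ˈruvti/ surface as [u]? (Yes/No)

No

/u/ (between /r/ and /v/) occurs before a voiced consonant → [uː] by rule 1.
The actual realization is [uː], not [u].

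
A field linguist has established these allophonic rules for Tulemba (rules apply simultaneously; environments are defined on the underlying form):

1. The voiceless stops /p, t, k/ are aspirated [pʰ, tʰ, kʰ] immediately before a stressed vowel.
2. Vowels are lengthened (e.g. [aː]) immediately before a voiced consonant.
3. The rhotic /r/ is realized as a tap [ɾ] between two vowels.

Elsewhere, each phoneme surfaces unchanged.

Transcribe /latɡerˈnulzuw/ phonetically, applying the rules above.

/l/ (word-initial) is unaffected → [l].
/a/ (between /l/ and /t/): rule 2 targets it, but not before a voiced consonant → unchanged [a].
/t/ (between /a/ and /ɡ/) is in the target of rule 1 but the environment (immediately before a stressed vowel) is not met → [t].
/ɡ/ (between /t/ and /e/): no rule targets it → [ɡ].
/e/ — between /ɡ/ and /r/, before a voiced consonant — surfaces as [eː] (rule 2).
/r/ — between /e/ and /n/; rule 3 does not apply here → [r].
/n/ (between /r/ and /u/) is unaffected → [n].
/u/ — between /n/ and /l/, before a voiced consonant — surfaces as [uː] (rule 2).
/l/ — not in any rule's target class → [l].
/z/ stays [z].
/u/ (between /z/ and /w/): before a voiced consonant, so rule 2 applies → [uː].
/w/ stays [w].

[latɡeːrˈnuːlzuːw]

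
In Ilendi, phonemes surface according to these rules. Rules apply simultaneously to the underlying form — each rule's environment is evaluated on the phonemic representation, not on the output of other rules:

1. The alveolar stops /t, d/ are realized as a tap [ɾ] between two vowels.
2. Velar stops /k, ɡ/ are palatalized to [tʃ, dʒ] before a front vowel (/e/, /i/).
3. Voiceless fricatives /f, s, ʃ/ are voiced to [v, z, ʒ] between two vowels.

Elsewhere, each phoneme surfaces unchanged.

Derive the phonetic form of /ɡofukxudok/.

/ɡ/ (word-initial): rule 2 targets it, but not before a front vowel → unchanged [ɡ].
/o/ — not in any rule's target class → [o].
/f/ meets the environment for rule 3 (between two vowels) → [v].
/u/ (between /f/ and /k/) is unaffected → [u].
/k/ — between /u/ and /x/; rule 2 does not apply here → [k].
/x/ (between /k/ and /u/): no rule targets it → [x].
/u/ (between /x/ and /d/) is unaffected → [u].
/d/ meets the environment for rule 1 (between two vowels) → [ɾ].
/o/ stays [o].
/k/ — word-final; rule 2 does not apply here → [k].

[ɡovukxuɾok]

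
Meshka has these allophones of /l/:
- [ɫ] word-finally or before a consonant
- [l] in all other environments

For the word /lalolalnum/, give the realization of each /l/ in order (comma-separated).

[l], [l], [l], [ɫ]

Occurrence 1 (position 1): no conditioning environment matches → elsewhere allophone [l].
Occurrence 2 (position 3): no conditioning environment matches → elsewhere allophone [l].
Occurrence 3 (position 5): no conditioning environment matches → elsewhere allophone [l].
Occurrence 4 (position 7): word-finally or before a consonant → [ɫ].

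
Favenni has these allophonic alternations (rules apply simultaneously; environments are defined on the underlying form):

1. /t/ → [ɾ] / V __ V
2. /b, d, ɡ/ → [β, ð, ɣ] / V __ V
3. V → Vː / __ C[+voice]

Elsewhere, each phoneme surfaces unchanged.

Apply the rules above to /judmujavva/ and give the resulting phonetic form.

[juːdmuːjaːvva]

/j/ — not in any rule's target class → [j].
Rule 3 applies to /u/ (between /j/ and /d/: before a voiced consonant) → [uː].
/d/ (between /u/ and /m/): rule 2 targets it, but not between two vowels → unchanged [d].
/m/ stays [m].
Rule 3 applies to /u/ (between /m/ and /j/: before a voiced consonant) → [uː].
/j/ stays [j].
/a/ (between /j/ and /v/): before a voiced consonant, so rule 3 applies → [aː].
/v/ (between /a/ and /v/): no rule targets it → [v].
/v/ — not in any rule's target class → [v].
/a/ (word-final) fails the environment for rule 3, so it stays [a].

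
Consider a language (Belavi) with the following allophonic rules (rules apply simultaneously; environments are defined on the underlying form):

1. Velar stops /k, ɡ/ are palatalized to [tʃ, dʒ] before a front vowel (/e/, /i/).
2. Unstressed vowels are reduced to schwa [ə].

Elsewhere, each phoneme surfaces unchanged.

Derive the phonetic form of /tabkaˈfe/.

[təbkəˈfe]

/t/ (word-initial) is unaffected → [t].
Rule 2 applies to /a/ (between /t/ and /b/: in an unstressed syllable) → [ə].
/b/ (between /a/ and /k/) is unaffected → [b].
/k/ — between /b/ and /a/; rule 1 does not apply here → [k].
/a/ (between /k/ and /f/): in an unstressed syllable, so rule 2 applies → [ə].
/f/ stays [f].
/e/ — word-final; rule 2 does not apply here → [e].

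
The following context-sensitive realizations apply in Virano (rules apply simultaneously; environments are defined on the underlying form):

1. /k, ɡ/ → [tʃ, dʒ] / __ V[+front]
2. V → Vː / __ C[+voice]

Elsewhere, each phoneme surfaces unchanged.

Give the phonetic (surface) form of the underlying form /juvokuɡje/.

[juːvokuːɡje]

/u/ (between /j/ and /v/) occurs before a voiced consonant → [uː] by rule 2.
/o/ (between /v/ and /k/) fails the environment for rule 2, so it stays [o].
/k/ (between /o/ and /u/) is in the target of rule 1 but the environment (before a front vowel) is not met → [k].
/u/ meets the environment for rule 2 (before a voiced consonant) → [uː].
/ɡ/ (between /u/ and /j/) fails the environment for rule 1, so it stays [ɡ].
/e/ (word-final) fails the environment for rule 2, so it stays [e].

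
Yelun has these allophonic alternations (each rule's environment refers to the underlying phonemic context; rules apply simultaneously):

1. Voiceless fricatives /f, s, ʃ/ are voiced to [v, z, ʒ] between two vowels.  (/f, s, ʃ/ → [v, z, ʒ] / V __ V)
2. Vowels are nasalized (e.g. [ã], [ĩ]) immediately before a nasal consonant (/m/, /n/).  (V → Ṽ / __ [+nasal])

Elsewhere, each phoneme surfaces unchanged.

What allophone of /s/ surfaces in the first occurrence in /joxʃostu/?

[s]

/s/ (between /o/ and /t/): rule 1 targets it, but not between two vowels → unchanged [s].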